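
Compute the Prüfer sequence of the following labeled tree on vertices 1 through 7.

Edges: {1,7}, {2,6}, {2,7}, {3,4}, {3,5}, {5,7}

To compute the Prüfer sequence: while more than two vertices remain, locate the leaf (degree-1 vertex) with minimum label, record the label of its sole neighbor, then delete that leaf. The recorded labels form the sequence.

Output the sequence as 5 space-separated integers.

Answer: 7 3 5 7 2

Derivation:
Step 1: leaves = {1,4,6}. Remove smallest leaf 1, emit neighbor 7.
Step 2: leaves = {4,6}. Remove smallest leaf 4, emit neighbor 3.
Step 3: leaves = {3,6}. Remove smallest leaf 3, emit neighbor 5.
Step 4: leaves = {5,6}. Remove smallest leaf 5, emit neighbor 7.
Step 5: leaves = {6,7}. Remove smallest leaf 6, emit neighbor 2.
Done: 2 vertices remain (2, 7). Sequence = [7 3 5 7 2]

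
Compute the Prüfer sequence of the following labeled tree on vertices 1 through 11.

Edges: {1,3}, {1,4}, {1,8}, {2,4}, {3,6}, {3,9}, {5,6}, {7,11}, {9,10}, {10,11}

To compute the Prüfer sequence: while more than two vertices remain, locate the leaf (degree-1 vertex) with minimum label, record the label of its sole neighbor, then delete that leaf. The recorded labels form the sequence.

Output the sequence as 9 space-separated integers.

Step 1: leaves = {2,5,7,8}. Remove smallest leaf 2, emit neighbor 4.
Step 2: leaves = {4,5,7,8}. Remove smallest leaf 4, emit neighbor 1.
Step 3: leaves = {5,7,8}. Remove smallest leaf 5, emit neighbor 6.
Step 4: leaves = {6,7,8}. Remove smallest leaf 6, emit neighbor 3.
Step 5: leaves = {7,8}. Remove smallest leaf 7, emit neighbor 11.
Step 6: leaves = {8,11}. Remove smallest leaf 8, emit neighbor 1.
Step 7: leaves = {1,11}. Remove smallest leaf 1, emit neighbor 3.
Step 8: leaves = {3,11}. Remove smallest leaf 3, emit neighbor 9.
Step 9: leaves = {9,11}. Remove smallest leaf 9, emit neighbor 10.
Done: 2 vertices remain (10, 11). Sequence = [4 1 6 3 11 1 3 9 10]

Answer: 4 1 6 3 11 1 3 9 10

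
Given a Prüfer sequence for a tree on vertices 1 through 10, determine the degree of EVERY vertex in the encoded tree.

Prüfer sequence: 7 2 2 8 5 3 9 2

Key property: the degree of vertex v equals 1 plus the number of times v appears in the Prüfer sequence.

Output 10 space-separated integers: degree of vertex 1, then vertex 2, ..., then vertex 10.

Answer: 1 4 2 1 2 1 2 2 2 1

Derivation:
p_1 = 7: count[7] becomes 1
p_2 = 2: count[2] becomes 1
p_3 = 2: count[2] becomes 2
p_4 = 8: count[8] becomes 1
p_5 = 5: count[5] becomes 1
p_6 = 3: count[3] becomes 1
p_7 = 9: count[9] becomes 1
p_8 = 2: count[2] becomes 3
Degrees (1 + count): deg[1]=1+0=1, deg[2]=1+3=4, deg[3]=1+1=2, deg[4]=1+0=1, deg[5]=1+1=2, deg[6]=1+0=1, deg[7]=1+1=2, deg[8]=1+1=2, deg[9]=1+1=2, deg[10]=1+0=1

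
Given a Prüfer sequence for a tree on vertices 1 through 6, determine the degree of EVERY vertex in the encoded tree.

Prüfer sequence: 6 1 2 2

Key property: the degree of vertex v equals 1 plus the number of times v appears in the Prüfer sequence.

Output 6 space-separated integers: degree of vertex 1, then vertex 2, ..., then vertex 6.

p_1 = 6: count[6] becomes 1
p_2 = 1: count[1] becomes 1
p_3 = 2: count[2] becomes 1
p_4 = 2: count[2] becomes 2
Degrees (1 + count): deg[1]=1+1=2, deg[2]=1+2=3, deg[3]=1+0=1, deg[4]=1+0=1, deg[5]=1+0=1, deg[6]=1+1=2

Answer: 2 3 1 1 1 2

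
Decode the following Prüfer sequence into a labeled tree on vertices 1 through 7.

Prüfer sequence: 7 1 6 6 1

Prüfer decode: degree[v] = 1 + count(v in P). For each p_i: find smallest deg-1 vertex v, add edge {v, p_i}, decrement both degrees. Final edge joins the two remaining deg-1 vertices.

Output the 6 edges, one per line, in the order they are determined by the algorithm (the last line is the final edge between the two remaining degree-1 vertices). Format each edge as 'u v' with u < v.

Initial degrees: {1:3, 2:1, 3:1, 4:1, 5:1, 6:3, 7:2}
Step 1: smallest deg-1 vertex = 2, p_1 = 7. Add edge {2,7}. Now deg[2]=0, deg[7]=1.
Step 2: smallest deg-1 vertex = 3, p_2 = 1. Add edge {1,3}. Now deg[3]=0, deg[1]=2.
Step 3: smallest deg-1 vertex = 4, p_3 = 6. Add edge {4,6}. Now deg[4]=0, deg[6]=2.
Step 4: smallest deg-1 vertex = 5, p_4 = 6. Add edge {5,6}. Now deg[5]=0, deg[6]=1.
Step 5: smallest deg-1 vertex = 6, p_5 = 1. Add edge {1,6}. Now deg[6]=0, deg[1]=1.
Final: two remaining deg-1 vertices are 1, 7. Add edge {1,7}.

Answer: 2 7
1 3
4 6
5 6
1 6
1 7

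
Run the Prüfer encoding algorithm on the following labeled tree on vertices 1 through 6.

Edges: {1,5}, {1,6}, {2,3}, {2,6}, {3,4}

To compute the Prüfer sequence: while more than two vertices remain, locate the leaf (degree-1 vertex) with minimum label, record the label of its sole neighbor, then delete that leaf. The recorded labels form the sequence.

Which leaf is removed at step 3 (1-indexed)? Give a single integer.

Step 1: current leaves = {4,5}. Remove leaf 4 (neighbor: 3).
Step 2: current leaves = {3,5}. Remove leaf 3 (neighbor: 2).
Step 3: current leaves = {2,5}. Remove leaf 2 (neighbor: 6).

Answer: 2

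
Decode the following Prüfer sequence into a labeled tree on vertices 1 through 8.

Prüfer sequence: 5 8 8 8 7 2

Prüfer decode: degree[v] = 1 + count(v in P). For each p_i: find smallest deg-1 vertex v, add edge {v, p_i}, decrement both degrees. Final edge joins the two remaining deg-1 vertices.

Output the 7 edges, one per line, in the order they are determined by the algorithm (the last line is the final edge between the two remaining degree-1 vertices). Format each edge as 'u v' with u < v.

Answer: 1 5
3 8
4 8
5 8
6 7
2 7
2 8

Derivation:
Initial degrees: {1:1, 2:2, 3:1, 4:1, 5:2, 6:1, 7:2, 8:4}
Step 1: smallest deg-1 vertex = 1, p_1 = 5. Add edge {1,5}. Now deg[1]=0, deg[5]=1.
Step 2: smallest deg-1 vertex = 3, p_2 = 8. Add edge {3,8}. Now deg[3]=0, deg[8]=3.
Step 3: smallest deg-1 vertex = 4, p_3 = 8. Add edge {4,8}. Now deg[4]=0, deg[8]=2.
Step 4: smallest deg-1 vertex = 5, p_4 = 8. Add edge {5,8}. Now deg[5]=0, deg[8]=1.
Step 5: smallest deg-1 vertex = 6, p_5 = 7. Add edge {6,7}. Now deg[6]=0, deg[7]=1.
Step 6: smallest deg-1 vertex = 7, p_6 = 2. Add edge {2,7}. Now deg[7]=0, deg[2]=1.
Final: two remaining deg-1 vertices are 2, 8. Add edge {2,8}.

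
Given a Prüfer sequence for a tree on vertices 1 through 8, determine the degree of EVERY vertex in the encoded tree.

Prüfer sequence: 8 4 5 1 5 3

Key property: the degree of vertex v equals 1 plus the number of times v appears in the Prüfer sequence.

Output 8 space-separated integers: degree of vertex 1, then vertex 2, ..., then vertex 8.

p_1 = 8: count[8] becomes 1
p_2 = 4: count[4] becomes 1
p_3 = 5: count[5] becomes 1
p_4 = 1: count[1] becomes 1
p_5 = 5: count[5] becomes 2
p_6 = 3: count[3] becomes 1
Degrees (1 + count): deg[1]=1+1=2, deg[2]=1+0=1, deg[3]=1+1=2, deg[4]=1+1=2, deg[5]=1+2=3, deg[6]=1+0=1, deg[7]=1+0=1, deg[8]=1+1=2

Answer: 2 1 2 2 3 1 1 2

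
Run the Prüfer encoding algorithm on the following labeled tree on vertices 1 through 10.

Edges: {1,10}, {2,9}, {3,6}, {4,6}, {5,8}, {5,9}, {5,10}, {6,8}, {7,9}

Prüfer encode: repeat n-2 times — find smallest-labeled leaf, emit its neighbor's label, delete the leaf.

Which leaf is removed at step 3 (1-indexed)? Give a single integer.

Step 1: current leaves = {1,2,3,4,7}. Remove leaf 1 (neighbor: 10).
Step 2: current leaves = {2,3,4,7,10}. Remove leaf 2 (neighbor: 9).
Step 3: current leaves = {3,4,7,10}. Remove leaf 3 (neighbor: 6).

Answer: 3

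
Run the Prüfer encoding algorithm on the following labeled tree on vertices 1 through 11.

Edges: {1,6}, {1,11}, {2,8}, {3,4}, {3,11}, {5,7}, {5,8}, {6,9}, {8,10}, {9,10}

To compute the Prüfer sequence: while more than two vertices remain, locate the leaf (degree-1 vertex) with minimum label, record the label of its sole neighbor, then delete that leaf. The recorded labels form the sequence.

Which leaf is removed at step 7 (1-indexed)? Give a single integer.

Step 1: current leaves = {2,4,7}. Remove leaf 2 (neighbor: 8).
Step 2: current leaves = {4,7}. Remove leaf 4 (neighbor: 3).
Step 3: current leaves = {3,7}. Remove leaf 3 (neighbor: 11).
Step 4: current leaves = {7,11}. Remove leaf 7 (neighbor: 5).
Step 5: current leaves = {5,11}. Remove leaf 5 (neighbor: 8).
Step 6: current leaves = {8,11}. Remove leaf 8 (neighbor: 10).
Step 7: current leaves = {10,11}. Remove leaf 10 (neighbor: 9).

Answer: 10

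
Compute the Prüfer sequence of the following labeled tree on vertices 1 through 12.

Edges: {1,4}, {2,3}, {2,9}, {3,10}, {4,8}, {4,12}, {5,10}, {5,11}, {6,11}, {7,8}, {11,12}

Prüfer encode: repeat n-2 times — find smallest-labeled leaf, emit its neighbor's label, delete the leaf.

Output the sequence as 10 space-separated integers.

Answer: 4 11 8 4 12 2 3 10 5 11

Derivation:
Step 1: leaves = {1,6,7,9}. Remove smallest leaf 1, emit neighbor 4.
Step 2: leaves = {6,7,9}. Remove smallest leaf 6, emit neighbor 11.
Step 3: leaves = {7,9}. Remove smallest leaf 7, emit neighbor 8.
Step 4: leaves = {8,9}. Remove smallest leaf 8, emit neighbor 4.
Step 5: leaves = {4,9}. Remove smallest leaf 4, emit neighbor 12.
Step 6: leaves = {9,12}. Remove smallest leaf 9, emit neighbor 2.
Step 7: leaves = {2,12}. Remove smallest leaf 2, emit neighbor 3.
Step 8: leaves = {3,12}. Remove smallest leaf 3, emit neighbor 10.
Step 9: leaves = {10,12}. Remove smallest leaf 10, emit neighbor 5.
Step 10: leaves = {5,12}. Remove smallest leaf 5, emit neighbor 11.
Done: 2 vertices remain (11, 12). Sequence = [4 11 8 4 12 2 3 10 5 11]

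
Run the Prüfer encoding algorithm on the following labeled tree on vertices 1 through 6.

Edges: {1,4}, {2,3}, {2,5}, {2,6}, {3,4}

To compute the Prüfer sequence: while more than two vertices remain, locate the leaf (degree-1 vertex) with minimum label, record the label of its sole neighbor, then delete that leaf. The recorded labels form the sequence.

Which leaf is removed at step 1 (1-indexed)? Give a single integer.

Step 1: current leaves = {1,5,6}. Remove leaf 1 (neighbor: 4).

Answer: 1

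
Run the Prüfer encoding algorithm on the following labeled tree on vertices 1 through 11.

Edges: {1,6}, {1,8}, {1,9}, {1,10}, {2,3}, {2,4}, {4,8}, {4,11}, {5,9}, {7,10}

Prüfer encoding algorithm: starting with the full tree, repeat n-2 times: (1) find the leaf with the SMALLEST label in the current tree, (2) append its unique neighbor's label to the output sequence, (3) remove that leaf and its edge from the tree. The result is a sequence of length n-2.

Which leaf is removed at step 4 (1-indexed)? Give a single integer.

Answer: 6

Derivation:
Step 1: current leaves = {3,5,6,7,11}. Remove leaf 3 (neighbor: 2).
Step 2: current leaves = {2,5,6,7,11}. Remove leaf 2 (neighbor: 4).
Step 3: current leaves = {5,6,7,11}. Remove leaf 5 (neighbor: 9).
Step 4: current leaves = {6,7,9,11}. Remove leaf 6 (neighbor: 1).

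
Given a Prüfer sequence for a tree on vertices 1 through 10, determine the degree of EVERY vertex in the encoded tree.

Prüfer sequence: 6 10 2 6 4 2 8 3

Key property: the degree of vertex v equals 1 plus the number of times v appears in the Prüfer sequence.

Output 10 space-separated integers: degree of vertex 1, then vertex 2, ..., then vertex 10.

p_1 = 6: count[6] becomes 1
p_2 = 10: count[10] becomes 1
p_3 = 2: count[2] becomes 1
p_4 = 6: count[6] becomes 2
p_5 = 4: count[4] becomes 1
p_6 = 2: count[2] becomes 2
p_7 = 8: count[8] becomes 1
p_8 = 3: count[3] becomes 1
Degrees (1 + count): deg[1]=1+0=1, deg[2]=1+2=3, deg[3]=1+1=2, deg[4]=1+1=2, deg[5]=1+0=1, deg[6]=1+2=3, deg[7]=1+0=1, deg[8]=1+1=2, deg[9]=1+0=1, deg[10]=1+1=2

Answer: 1 3 2 2 1 3 1 2 1 2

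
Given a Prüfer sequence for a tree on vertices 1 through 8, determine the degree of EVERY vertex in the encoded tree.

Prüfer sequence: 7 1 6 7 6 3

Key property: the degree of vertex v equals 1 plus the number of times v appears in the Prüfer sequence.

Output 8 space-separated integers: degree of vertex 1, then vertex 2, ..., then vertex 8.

p_1 = 7: count[7] becomes 1
p_2 = 1: count[1] becomes 1
p_3 = 6: count[6] becomes 1
p_4 = 7: count[7] becomes 2
p_5 = 6: count[6] becomes 2
p_6 = 3: count[3] becomes 1
Degrees (1 + count): deg[1]=1+1=2, deg[2]=1+0=1, deg[3]=1+1=2, deg[4]=1+0=1, deg[5]=1+0=1, deg[6]=1+2=3, deg[7]=1+2=3, deg[8]=1+0=1

Answer: 2 1 2 1 1 3 3 1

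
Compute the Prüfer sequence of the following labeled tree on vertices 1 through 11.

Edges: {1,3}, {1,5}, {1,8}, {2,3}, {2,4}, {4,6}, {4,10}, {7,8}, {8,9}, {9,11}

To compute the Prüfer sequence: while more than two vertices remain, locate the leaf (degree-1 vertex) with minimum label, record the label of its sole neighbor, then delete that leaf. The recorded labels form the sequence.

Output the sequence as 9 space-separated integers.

Answer: 1 4 8 4 2 3 1 8 9

Derivation:
Step 1: leaves = {5,6,7,10,11}. Remove smallest leaf 5, emit neighbor 1.
Step 2: leaves = {6,7,10,11}. Remove smallest leaf 6, emit neighbor 4.
Step 3: leaves = {7,10,11}. Remove smallest leaf 7, emit neighbor 8.
Step 4: leaves = {10,11}. Remove smallest leaf 10, emit neighbor 4.
Step 5: leaves = {4,11}. Remove smallest leaf 4, emit neighbor 2.
Step 6: leaves = {2,11}. Remove smallest leaf 2, emit neighbor 3.
Step 7: leaves = {3,11}. Remove smallest leaf 3, emit neighbor 1.
Step 8: leaves = {1,11}. Remove smallest leaf 1, emit neighbor 8.
Step 9: leaves = {8,11}. Remove smallest leaf 8, emit neighbor 9.
Done: 2 vertices remain (9, 11). Sequence = [1 4 8 4 2 3 1 8 9]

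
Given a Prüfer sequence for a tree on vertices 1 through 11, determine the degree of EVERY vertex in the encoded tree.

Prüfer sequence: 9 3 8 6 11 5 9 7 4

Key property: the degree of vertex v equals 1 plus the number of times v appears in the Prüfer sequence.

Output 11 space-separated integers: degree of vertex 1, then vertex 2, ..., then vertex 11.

Answer: 1 1 2 2 2 2 2 2 3 1 2

Derivation:
p_1 = 9: count[9] becomes 1
p_2 = 3: count[3] becomes 1
p_3 = 8: count[8] becomes 1
p_4 = 6: count[6] becomes 1
p_5 = 11: count[11] becomes 1
p_6 = 5: count[5] becomes 1
p_7 = 9: count[9] becomes 2
p_8 = 7: count[7] becomes 1
p_9 = 4: count[4] becomes 1
Degrees (1 + count): deg[1]=1+0=1, deg[2]=1+0=1, deg[3]=1+1=2, deg[4]=1+1=2, deg[5]=1+1=2, deg[6]=1+1=2, deg[7]=1+1=2, deg[8]=1+1=2, deg[9]=1+2=3, deg[10]=1+0=1, deg[11]=1+1=2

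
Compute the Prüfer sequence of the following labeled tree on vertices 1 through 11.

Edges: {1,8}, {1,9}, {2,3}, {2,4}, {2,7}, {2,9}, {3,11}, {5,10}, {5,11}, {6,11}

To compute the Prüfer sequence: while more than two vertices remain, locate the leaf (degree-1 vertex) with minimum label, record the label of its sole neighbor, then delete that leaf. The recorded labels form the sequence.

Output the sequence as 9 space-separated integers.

Step 1: leaves = {4,6,7,8,10}. Remove smallest leaf 4, emit neighbor 2.
Step 2: leaves = {6,7,8,10}. Remove smallest leaf 6, emit neighbor 11.
Step 3: leaves = {7,8,10}. Remove smallest leaf 7, emit neighbor 2.
Step 4: leaves = {8,10}. Remove smallest leaf 8, emit neighbor 1.
Step 5: leaves = {1,10}. Remove smallest leaf 1, emit neighbor 9.
Step 6: leaves = {9,10}. Remove smallest leaf 9, emit neighbor 2.
Step 7: leaves = {2,10}. Remove smallest leaf 2, emit neighbor 3.
Step 8: leaves = {3,10}. Remove smallest leaf 3, emit neighbor 11.
Step 9: leaves = {10,11}. Remove smallest leaf 10, emit neighbor 5.
Done: 2 vertices remain (5, 11). Sequence = [2 11 2 1 9 2 3 11 5]

Answer: 2 11 2 1 9 2 3 11 5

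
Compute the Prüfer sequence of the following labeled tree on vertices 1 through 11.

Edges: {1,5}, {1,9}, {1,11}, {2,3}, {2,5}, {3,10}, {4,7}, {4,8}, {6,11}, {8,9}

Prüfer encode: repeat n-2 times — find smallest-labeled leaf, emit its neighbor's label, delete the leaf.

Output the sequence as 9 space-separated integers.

Step 1: leaves = {6,7,10}. Remove smallest leaf 6, emit neighbor 11.
Step 2: leaves = {7,10,11}. Remove smallest leaf 7, emit neighbor 4.
Step 3: leaves = {4,10,11}. Remove smallest leaf 4, emit neighbor 8.
Step 4: leaves = {8,10,11}. Remove smallest leaf 8, emit neighbor 9.
Step 5: leaves = {9,10,11}. Remove smallest leaf 9, emit neighbor 1.
Step 6: leaves = {10,11}. Remove smallest leaf 10, emit neighbor 3.
Step 7: leaves = {3,11}. Remove smallest leaf 3, emit neighbor 2.
Step 8: leaves = {2,11}. Remove smallest leaf 2, emit neighbor 5.
Step 9: leaves = {5,11}. Remove smallest leaf 5, emit neighbor 1.
Done: 2 vertices remain (1, 11). Sequence = [11 4 8 9 1 3 2 5 1]

Answer: 11 4 8 9 1 3 2 5 1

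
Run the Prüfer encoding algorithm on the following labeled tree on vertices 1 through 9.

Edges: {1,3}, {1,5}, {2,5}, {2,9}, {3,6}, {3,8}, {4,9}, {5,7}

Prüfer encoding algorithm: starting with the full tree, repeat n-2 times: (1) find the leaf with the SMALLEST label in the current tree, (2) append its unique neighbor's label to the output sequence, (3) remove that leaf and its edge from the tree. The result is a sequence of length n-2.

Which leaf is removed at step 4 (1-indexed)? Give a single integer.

Answer: 8

Derivation:
Step 1: current leaves = {4,6,7,8}. Remove leaf 4 (neighbor: 9).
Step 2: current leaves = {6,7,8,9}. Remove leaf 6 (neighbor: 3).
Step 3: current leaves = {7,8,9}. Remove leaf 7 (neighbor: 5).
Step 4: current leaves = {8,9}. Remove leaf 8 (neighbor: 3).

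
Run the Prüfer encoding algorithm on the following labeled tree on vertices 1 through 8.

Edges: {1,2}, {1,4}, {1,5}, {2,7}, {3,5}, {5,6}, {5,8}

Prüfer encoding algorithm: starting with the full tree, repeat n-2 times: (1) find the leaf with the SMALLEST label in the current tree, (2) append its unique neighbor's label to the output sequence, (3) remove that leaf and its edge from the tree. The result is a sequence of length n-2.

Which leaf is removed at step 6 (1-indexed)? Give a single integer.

Answer: 1

Derivation:
Step 1: current leaves = {3,4,6,7,8}. Remove leaf 3 (neighbor: 5).
Step 2: current leaves = {4,6,7,8}. Remove leaf 4 (neighbor: 1).
Step 3: current leaves = {6,7,8}. Remove leaf 6 (neighbor: 5).
Step 4: current leaves = {7,8}. Remove leaf 7 (neighbor: 2).
Step 5: current leaves = {2,8}. Remove leaf 2 (neighbor: 1).
Step 6: current leaves = {1,8}. Remove leaf 1 (neighbor: 5).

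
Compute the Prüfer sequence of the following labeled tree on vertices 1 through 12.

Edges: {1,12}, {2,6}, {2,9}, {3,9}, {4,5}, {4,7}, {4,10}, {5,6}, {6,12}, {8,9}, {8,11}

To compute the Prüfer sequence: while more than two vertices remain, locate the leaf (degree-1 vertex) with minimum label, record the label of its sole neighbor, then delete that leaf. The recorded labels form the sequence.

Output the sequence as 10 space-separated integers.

Answer: 12 9 4 4 5 6 8 9 2 6

Derivation:
Step 1: leaves = {1,3,7,10,11}. Remove smallest leaf 1, emit neighbor 12.
Step 2: leaves = {3,7,10,11,12}. Remove smallest leaf 3, emit neighbor 9.
Step 3: leaves = {7,10,11,12}. Remove smallest leaf 7, emit neighbor 4.
Step 4: leaves = {10,11,12}. Remove smallest leaf 10, emit neighbor 4.
Step 5: leaves = {4,11,12}. Remove smallest leaf 4, emit neighbor 5.
Step 6: leaves = {5,11,12}. Remove smallest leaf 5, emit neighbor 6.
Step 7: leaves = {11,12}. Remove smallest leaf 11, emit neighbor 8.
Step 8: leaves = {8,12}. Remove smallest leaf 8, emit neighbor 9.
Step 9: leaves = {9,12}. Remove smallest leaf 9, emit neighbor 2.
Step 10: leaves = {2,12}. Remove smallest leaf 2, emit neighbor 6.
Done: 2 vertices remain (6, 12). Sequence = [12 9 4 4 5 6 8 9 2 6]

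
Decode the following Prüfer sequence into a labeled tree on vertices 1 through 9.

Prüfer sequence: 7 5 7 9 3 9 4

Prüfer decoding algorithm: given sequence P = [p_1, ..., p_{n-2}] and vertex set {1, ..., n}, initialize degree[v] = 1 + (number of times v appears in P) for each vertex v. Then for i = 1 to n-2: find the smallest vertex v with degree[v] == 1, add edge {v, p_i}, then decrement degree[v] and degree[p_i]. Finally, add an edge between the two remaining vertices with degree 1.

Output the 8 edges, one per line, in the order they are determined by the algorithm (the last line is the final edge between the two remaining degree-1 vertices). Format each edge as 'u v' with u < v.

Initial degrees: {1:1, 2:1, 3:2, 4:2, 5:2, 6:1, 7:3, 8:1, 9:3}
Step 1: smallest deg-1 vertex = 1, p_1 = 7. Add edge {1,7}. Now deg[1]=0, deg[7]=2.
Step 2: smallest deg-1 vertex = 2, p_2 = 5. Add edge {2,5}. Now deg[2]=0, deg[5]=1.
Step 3: smallest deg-1 vertex = 5, p_3 = 7. Add edge {5,7}. Now deg[5]=0, deg[7]=1.
Step 4: smallest deg-1 vertex = 6, p_4 = 9. Add edge {6,9}. Now deg[6]=0, deg[9]=2.
Step 5: smallest deg-1 vertex = 7, p_5 = 3. Add edge {3,7}. Now deg[7]=0, deg[3]=1.
Step 6: smallest deg-1 vertex = 3, p_6 = 9. Add edge {3,9}. Now deg[3]=0, deg[9]=1.
Step 7: smallest deg-1 vertex = 8, p_7 = 4. Add edge {4,8}. Now deg[8]=0, deg[4]=1.
Final: two remaining deg-1 vertices are 4, 9. Add edge {4,9}.

Answer: 1 7
2 5
5 7
6 9
3 7
3 9
4 8
4 9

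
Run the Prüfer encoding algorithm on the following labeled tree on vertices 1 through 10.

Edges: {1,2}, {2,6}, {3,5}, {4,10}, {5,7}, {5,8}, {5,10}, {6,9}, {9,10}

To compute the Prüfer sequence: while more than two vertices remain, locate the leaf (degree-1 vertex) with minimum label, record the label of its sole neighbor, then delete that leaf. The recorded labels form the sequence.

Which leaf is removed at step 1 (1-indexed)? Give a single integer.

Answer: 1

Derivation:
Step 1: current leaves = {1,3,4,7,8}. Remove leaf 1 (neighbor: 2).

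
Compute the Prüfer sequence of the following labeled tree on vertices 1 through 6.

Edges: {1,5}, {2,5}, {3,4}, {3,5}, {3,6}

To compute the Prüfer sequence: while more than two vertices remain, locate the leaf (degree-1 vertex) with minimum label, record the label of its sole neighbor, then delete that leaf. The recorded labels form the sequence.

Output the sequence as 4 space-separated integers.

Answer: 5 5 3 3

Derivation:
Step 1: leaves = {1,2,4,6}. Remove smallest leaf 1, emit neighbor 5.
Step 2: leaves = {2,4,6}. Remove smallest leaf 2, emit neighbor 5.
Step 3: leaves = {4,5,6}. Remove smallest leaf 4, emit neighbor 3.
Step 4: leaves = {5,6}. Remove smallest leaf 5, emit neighbor 3.
Done: 2 vertices remain (3, 6). Sequence = [5 5 3 3]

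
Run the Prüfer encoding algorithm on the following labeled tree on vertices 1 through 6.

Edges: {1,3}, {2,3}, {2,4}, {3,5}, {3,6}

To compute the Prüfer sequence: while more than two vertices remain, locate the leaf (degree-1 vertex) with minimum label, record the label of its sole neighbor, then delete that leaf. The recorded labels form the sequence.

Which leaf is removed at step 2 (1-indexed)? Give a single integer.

Step 1: current leaves = {1,4,5,6}. Remove leaf 1 (neighbor: 3).
Step 2: current leaves = {4,5,6}. Remove leaf 4 (neighbor: 2).

Answer: 4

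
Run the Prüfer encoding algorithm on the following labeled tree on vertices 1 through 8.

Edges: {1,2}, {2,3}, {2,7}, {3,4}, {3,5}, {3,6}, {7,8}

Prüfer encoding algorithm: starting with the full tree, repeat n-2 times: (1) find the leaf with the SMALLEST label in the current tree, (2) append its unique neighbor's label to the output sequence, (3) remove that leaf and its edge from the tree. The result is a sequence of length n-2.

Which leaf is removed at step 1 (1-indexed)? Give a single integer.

Answer: 1

Derivation:
Step 1: current leaves = {1,4,5,6,8}. Remove leaf 1 (neighbor: 2).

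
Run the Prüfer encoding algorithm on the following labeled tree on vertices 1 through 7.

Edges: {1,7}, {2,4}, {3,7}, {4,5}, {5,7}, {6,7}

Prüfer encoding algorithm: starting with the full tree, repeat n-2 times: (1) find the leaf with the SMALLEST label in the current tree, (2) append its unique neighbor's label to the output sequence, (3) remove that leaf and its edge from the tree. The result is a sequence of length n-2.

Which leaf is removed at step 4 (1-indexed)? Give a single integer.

Step 1: current leaves = {1,2,3,6}. Remove leaf 1 (neighbor: 7).
Step 2: current leaves = {2,3,6}. Remove leaf 2 (neighbor: 4).
Step 3: current leaves = {3,4,6}. Remove leaf 3 (neighbor: 7).
Step 4: current leaves = {4,6}. Remove leaf 4 (neighbor: 5).

Answer: 4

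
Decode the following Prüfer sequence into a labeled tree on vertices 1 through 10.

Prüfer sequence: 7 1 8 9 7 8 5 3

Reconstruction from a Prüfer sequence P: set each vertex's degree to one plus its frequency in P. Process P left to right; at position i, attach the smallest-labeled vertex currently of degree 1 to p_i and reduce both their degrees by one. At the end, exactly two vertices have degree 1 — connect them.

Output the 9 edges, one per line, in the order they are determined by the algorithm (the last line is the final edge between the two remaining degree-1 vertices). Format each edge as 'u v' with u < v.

Initial degrees: {1:2, 2:1, 3:2, 4:1, 5:2, 6:1, 7:3, 8:3, 9:2, 10:1}
Step 1: smallest deg-1 vertex = 2, p_1 = 7. Add edge {2,7}. Now deg[2]=0, deg[7]=2.
Step 2: smallest deg-1 vertex = 4, p_2 = 1. Add edge {1,4}. Now deg[4]=0, deg[1]=1.
Step 3: smallest deg-1 vertex = 1, p_3 = 8. Add edge {1,8}. Now deg[1]=0, deg[8]=2.
Step 4: smallest deg-1 vertex = 6, p_4 = 9. Add edge {6,9}. Now deg[6]=0, deg[9]=1.
Step 5: smallest deg-1 vertex = 9, p_5 = 7. Add edge {7,9}. Now deg[9]=0, deg[7]=1.
Step 6: smallest deg-1 vertex = 7, p_6 = 8. Add edge {7,8}. Now deg[7]=0, deg[8]=1.
Step 7: smallest deg-1 vertex = 8, p_7 = 5. Add edge {5,8}. Now deg[8]=0, deg[5]=1.
Step 8: smallest deg-1 vertex = 5, p_8 = 3. Add edge {3,5}. Now deg[5]=0, deg[3]=1.
Final: two remaining deg-1 vertices are 3, 10. Add edge {3,10}.

Answer: 2 7
1 4
1 8
6 9
7 9
7 8
5 8
3 5
3 10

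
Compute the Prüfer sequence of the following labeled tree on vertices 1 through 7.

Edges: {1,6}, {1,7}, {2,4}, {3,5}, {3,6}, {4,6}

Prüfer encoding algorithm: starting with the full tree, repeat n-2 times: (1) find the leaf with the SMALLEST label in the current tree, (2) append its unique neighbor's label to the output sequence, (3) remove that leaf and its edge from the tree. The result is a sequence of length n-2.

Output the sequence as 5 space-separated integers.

Answer: 4 6 3 6 1

Derivation:
Step 1: leaves = {2,5,7}. Remove smallest leaf 2, emit neighbor 4.
Step 2: leaves = {4,5,7}. Remove smallest leaf 4, emit neighbor 6.
Step 3: leaves = {5,7}. Remove smallest leaf 5, emit neighbor 3.
Step 4: leaves = {3,7}. Remove smallest leaf 3, emit neighbor 6.
Step 5: leaves = {6,7}. Remove smallest leaf 6, emit neighbor 1.
Done: 2 vertices remain (1, 7). Sequence = [4 6 3 6 1]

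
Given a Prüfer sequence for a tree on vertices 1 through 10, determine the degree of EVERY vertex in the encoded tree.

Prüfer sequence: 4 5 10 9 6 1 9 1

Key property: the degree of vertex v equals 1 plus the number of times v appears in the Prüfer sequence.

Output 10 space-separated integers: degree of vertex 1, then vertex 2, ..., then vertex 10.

p_1 = 4: count[4] becomes 1
p_2 = 5: count[5] becomes 1
p_3 = 10: count[10] becomes 1
p_4 = 9: count[9] becomes 1
p_5 = 6: count[6] becomes 1
p_6 = 1: count[1] becomes 1
p_7 = 9: count[9] becomes 2
p_8 = 1: count[1] becomes 2
Degrees (1 + count): deg[1]=1+2=3, deg[2]=1+0=1, deg[3]=1+0=1, deg[4]=1+1=2, deg[5]=1+1=2, deg[6]=1+1=2, deg[7]=1+0=1, deg[8]=1+0=1, deg[9]=1+2=3, deg[10]=1+1=2

Answer: 3 1 1 2 2 2 1 1 3 2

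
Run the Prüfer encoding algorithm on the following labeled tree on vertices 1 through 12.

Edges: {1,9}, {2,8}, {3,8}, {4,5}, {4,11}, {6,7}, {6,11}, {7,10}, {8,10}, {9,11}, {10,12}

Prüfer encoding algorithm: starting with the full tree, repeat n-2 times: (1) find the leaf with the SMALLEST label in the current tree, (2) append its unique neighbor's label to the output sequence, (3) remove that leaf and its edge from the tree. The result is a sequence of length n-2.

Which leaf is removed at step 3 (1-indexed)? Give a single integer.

Answer: 3

Derivation:
Step 1: current leaves = {1,2,3,5,12}. Remove leaf 1 (neighbor: 9).
Step 2: current leaves = {2,3,5,9,12}. Remove leaf 2 (neighbor: 8).
Step 3: current leaves = {3,5,9,12}. Remove leaf 3 (neighbor: 8).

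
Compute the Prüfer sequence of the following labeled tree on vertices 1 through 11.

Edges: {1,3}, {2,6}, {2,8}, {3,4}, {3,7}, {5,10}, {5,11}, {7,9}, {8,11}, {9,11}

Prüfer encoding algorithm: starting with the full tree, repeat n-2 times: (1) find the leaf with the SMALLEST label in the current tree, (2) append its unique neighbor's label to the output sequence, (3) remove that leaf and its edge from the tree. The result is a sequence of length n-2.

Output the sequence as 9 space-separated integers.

Step 1: leaves = {1,4,6,10}. Remove smallest leaf 1, emit neighbor 3.
Step 2: leaves = {4,6,10}. Remove smallest leaf 4, emit neighbor 3.
Step 3: leaves = {3,6,10}. Remove smallest leaf 3, emit neighbor 7.
Step 4: leaves = {6,7,10}. Remove smallest leaf 6, emit neighbor 2.
Step 5: leaves = {2,7,10}. Remove smallest leaf 2, emit neighbor 8.
Step 6: leaves = {7,8,10}. Remove smallest leaf 7, emit neighbor 9.
Step 7: leaves = {8,9,10}. Remove smallest leaf 8, emit neighbor 11.
Step 8: leaves = {9,10}. Remove smallest leaf 9, emit neighbor 11.
Step 9: leaves = {10,11}. Remove smallest leaf 10, emit neighbor 5.
Done: 2 vertices remain (5, 11). Sequence = [3 3 7 2 8 9 11 11 5]

Answer: 3 3 7 2 8 9 11 11 5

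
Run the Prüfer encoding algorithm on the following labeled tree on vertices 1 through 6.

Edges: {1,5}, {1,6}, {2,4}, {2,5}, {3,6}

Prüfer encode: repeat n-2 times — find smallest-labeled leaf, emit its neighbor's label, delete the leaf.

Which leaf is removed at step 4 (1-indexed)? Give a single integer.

Answer: 5

Derivation:
Step 1: current leaves = {3,4}. Remove leaf 3 (neighbor: 6).
Step 2: current leaves = {4,6}. Remove leaf 4 (neighbor: 2).
Step 3: current leaves = {2,6}. Remove leaf 2 (neighbor: 5).
Step 4: current leaves = {5,6}. Remove leaf 5 (neighbor: 1).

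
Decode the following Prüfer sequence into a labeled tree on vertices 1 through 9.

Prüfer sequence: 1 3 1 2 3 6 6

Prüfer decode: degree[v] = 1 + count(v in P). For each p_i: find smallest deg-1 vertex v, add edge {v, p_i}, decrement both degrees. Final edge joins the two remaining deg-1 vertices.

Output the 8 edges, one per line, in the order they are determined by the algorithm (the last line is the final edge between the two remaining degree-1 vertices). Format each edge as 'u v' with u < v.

Answer: 1 4
3 5
1 7
1 2
2 3
3 6
6 8
6 9

Derivation:
Initial degrees: {1:3, 2:2, 3:3, 4:1, 5:1, 6:3, 7:1, 8:1, 9:1}
Step 1: smallest deg-1 vertex = 4, p_1 = 1. Add edge {1,4}. Now deg[4]=0, deg[1]=2.
Step 2: smallest deg-1 vertex = 5, p_2 = 3. Add edge {3,5}. Now deg[5]=0, deg[3]=2.
Step 3: smallest deg-1 vertex = 7, p_3 = 1. Add edge {1,7}. Now deg[7]=0, deg[1]=1.
Step 4: smallest deg-1 vertex = 1, p_4 = 2. Add edge {1,2}. Now deg[1]=0, deg[2]=1.
Step 5: smallest deg-1 vertex = 2, p_5 = 3. Add edge {2,3}. Now deg[2]=0, deg[3]=1.
Step 6: smallest deg-1 vertex = 3, p_6 = 6. Add edge {3,6}. Now deg[3]=0, deg[6]=2.
Step 7: smallest deg-1 vertex = 8, p_7 = 6. Add edge {6,8}. Now deg[8]=0, deg[6]=1.
Final: two remaining deg-1 vertices are 6, 9. Add edge {6,9}.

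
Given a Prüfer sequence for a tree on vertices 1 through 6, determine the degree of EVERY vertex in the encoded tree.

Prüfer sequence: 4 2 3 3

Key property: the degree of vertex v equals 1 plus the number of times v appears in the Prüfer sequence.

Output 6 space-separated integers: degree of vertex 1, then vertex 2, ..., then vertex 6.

Answer: 1 2 3 2 1 1

Derivation:
p_1 = 4: count[4] becomes 1
p_2 = 2: count[2] becomes 1
p_3 = 3: count[3] becomes 1
p_4 = 3: count[3] becomes 2
Degrees (1 + count): deg[1]=1+0=1, deg[2]=1+1=2, deg[3]=1+2=3, deg[4]=1+1=2, deg[5]=1+0=1, deg[6]=1+0=1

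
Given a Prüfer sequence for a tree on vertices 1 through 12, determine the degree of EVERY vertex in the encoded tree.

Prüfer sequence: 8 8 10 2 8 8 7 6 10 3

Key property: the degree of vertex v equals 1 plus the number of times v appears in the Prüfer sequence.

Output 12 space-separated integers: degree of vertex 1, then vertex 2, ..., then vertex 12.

Answer: 1 2 2 1 1 2 2 5 1 3 1 1

Derivation:
p_1 = 8: count[8] becomes 1
p_2 = 8: count[8] becomes 2
p_3 = 10: count[10] becomes 1
p_4 = 2: count[2] becomes 1
p_5 = 8: count[8] becomes 3
p_6 = 8: count[8] becomes 4
p_7 = 7: count[7] becomes 1
p_8 = 6: count[6] becomes 1
p_9 = 10: count[10] becomes 2
p_10 = 3: count[3] becomes 1
Degrees (1 + count): deg[1]=1+0=1, deg[2]=1+1=2, deg[3]=1+1=2, deg[4]=1+0=1, deg[5]=1+0=1, deg[6]=1+1=2, deg[7]=1+1=2, deg[8]=1+4=5, deg[9]=1+0=1, deg[10]=1+2=3, deg[11]=1+0=1, deg[12]=1+0=1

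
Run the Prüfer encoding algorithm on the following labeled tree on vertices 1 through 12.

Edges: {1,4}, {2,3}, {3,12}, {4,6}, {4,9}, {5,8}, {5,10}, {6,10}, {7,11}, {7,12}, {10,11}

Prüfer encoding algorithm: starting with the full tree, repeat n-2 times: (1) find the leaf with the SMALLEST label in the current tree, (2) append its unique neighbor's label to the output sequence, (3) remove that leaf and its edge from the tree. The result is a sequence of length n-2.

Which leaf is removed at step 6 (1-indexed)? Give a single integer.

Answer: 9

Derivation:
Step 1: current leaves = {1,2,8,9}. Remove leaf 1 (neighbor: 4).
Step 2: current leaves = {2,8,9}. Remove leaf 2 (neighbor: 3).
Step 3: current leaves = {3,8,9}. Remove leaf 3 (neighbor: 12).
Step 4: current leaves = {8,9,12}. Remove leaf 8 (neighbor: 5).
Step 5: current leaves = {5,9,12}. Remove leaf 5 (neighbor: 10).
Step 6: current leaves = {9,12}. Remove leaf 9 (neighbor: 4).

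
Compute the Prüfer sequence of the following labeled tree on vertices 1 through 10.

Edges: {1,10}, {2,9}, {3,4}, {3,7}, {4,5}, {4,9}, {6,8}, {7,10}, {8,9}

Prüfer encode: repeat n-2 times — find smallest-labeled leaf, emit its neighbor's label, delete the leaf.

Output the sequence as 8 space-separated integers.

Answer: 10 9 4 8 9 4 3 7

Derivation:
Step 1: leaves = {1,2,5,6}. Remove smallest leaf 1, emit neighbor 10.
Step 2: leaves = {2,5,6,10}. Remove smallest leaf 2, emit neighbor 9.
Step 3: leaves = {5,6,10}. Remove smallest leaf 5, emit neighbor 4.
Step 4: leaves = {6,10}. Remove smallest leaf 6, emit neighbor 8.
Step 5: leaves = {8,10}. Remove smallest leaf 8, emit neighbor 9.
Step 6: leaves = {9,10}. Remove smallest leaf 9, emit neighbor 4.
Step 7: leaves = {4,10}. Remove smallest leaf 4, emit neighbor 3.
Step 8: leaves = {3,10}. Remove smallest leaf 3, emit neighbor 7.
Done: 2 vertices remain (7, 10). Sequence = [10 9 4 8 9 4 3 7]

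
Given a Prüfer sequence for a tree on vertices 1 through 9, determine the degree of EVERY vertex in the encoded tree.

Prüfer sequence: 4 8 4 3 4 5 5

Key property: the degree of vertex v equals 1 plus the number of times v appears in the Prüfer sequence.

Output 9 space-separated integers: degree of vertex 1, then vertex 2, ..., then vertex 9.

Answer: 1 1 2 4 3 1 1 2 1

Derivation:
p_1 = 4: count[4] becomes 1
p_2 = 8: count[8] becomes 1
p_3 = 4: count[4] becomes 2
p_4 = 3: count[3] becomes 1
p_5 = 4: count[4] becomes 3
p_6 = 5: count[5] becomes 1
p_7 = 5: count[5] becomes 2
Degrees (1 + count): deg[1]=1+0=1, deg[2]=1+0=1, deg[3]=1+1=2, deg[4]=1+3=4, deg[5]=1+2=3, deg[6]=1+0=1, deg[7]=1+0=1, deg[8]=1+1=2, deg[9]=1+0=1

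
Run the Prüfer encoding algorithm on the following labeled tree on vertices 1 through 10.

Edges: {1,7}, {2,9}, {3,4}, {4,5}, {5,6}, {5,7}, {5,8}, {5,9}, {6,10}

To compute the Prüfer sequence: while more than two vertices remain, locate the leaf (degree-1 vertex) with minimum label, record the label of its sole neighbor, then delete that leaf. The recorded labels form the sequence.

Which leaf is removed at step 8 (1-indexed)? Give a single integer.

Answer: 5

Derivation:
Step 1: current leaves = {1,2,3,8,10}. Remove leaf 1 (neighbor: 7).
Step 2: current leaves = {2,3,7,8,10}. Remove leaf 2 (neighbor: 9).
Step 3: current leaves = {3,7,8,9,10}. Remove leaf 3 (neighbor: 4).
Step 4: current leaves = {4,7,8,9,10}. Remove leaf 4 (neighbor: 5).
Step 5: current leaves = {7,8,9,10}. Remove leaf 7 (neighbor: 5).
Step 6: current leaves = {8,9,10}. Remove leaf 8 (neighbor: 5).
Step 7: current leaves = {9,10}. Remove leaf 9 (neighbor: 5).
Step 8: current leaves = {5,10}. Remove leaf 5 (neighbor: 6).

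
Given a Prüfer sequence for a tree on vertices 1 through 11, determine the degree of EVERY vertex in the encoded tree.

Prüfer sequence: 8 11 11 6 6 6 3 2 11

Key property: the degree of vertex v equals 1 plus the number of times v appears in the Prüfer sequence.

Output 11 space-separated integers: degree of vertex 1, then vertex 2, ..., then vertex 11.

p_1 = 8: count[8] becomes 1
p_2 = 11: count[11] becomes 1
p_3 = 11: count[11] becomes 2
p_4 = 6: count[6] becomes 1
p_5 = 6: count[6] becomes 2
p_6 = 6: count[6] becomes 3
p_7 = 3: count[3] becomes 1
p_8 = 2: count[2] becomes 1
p_9 = 11: count[11] becomes 3
Degrees (1 + count): deg[1]=1+0=1, deg[2]=1+1=2, deg[3]=1+1=2, deg[4]=1+0=1, deg[5]=1+0=1, deg[6]=1+3=4, deg[7]=1+0=1, deg[8]=1+1=2, deg[9]=1+0=1, deg[10]=1+0=1, deg[11]=1+3=4

Answer: 1 2 2 1 1 4 1 2 1 1 4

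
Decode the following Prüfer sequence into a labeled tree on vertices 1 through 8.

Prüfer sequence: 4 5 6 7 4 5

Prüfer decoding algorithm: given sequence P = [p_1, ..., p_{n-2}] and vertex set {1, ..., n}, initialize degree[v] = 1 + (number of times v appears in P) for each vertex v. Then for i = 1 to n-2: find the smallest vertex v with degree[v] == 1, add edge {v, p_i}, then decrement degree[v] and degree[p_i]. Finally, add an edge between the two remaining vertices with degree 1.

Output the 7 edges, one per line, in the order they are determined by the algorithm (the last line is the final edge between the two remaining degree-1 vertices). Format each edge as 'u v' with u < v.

Answer: 1 4
2 5
3 6
6 7
4 7
4 5
5 8

Derivation:
Initial degrees: {1:1, 2:1, 3:1, 4:3, 5:3, 6:2, 7:2, 8:1}
Step 1: smallest deg-1 vertex = 1, p_1 = 4. Add edge {1,4}. Now deg[1]=0, deg[4]=2.
Step 2: smallest deg-1 vertex = 2, p_2 = 5. Add edge {2,5}. Now deg[2]=0, deg[5]=2.
Step 3: smallest deg-1 vertex = 3, p_3 = 6. Add edge {3,6}. Now deg[3]=0, deg[6]=1.
Step 4: smallest deg-1 vertex = 6, p_4 = 7. Add edge {6,7}. Now deg[6]=0, deg[7]=1.
Step 5: smallest deg-1 vertex = 7, p_5 = 4. Add edge {4,7}. Now deg[7]=0, deg[4]=1.
Step 6: smallest deg-1 vertex = 4, p_6 = 5. Add edge {4,5}. Now deg[4]=0, deg[5]=1.
Final: two remaining deg-1 vertices are 5, 8. Add edge {5,8}.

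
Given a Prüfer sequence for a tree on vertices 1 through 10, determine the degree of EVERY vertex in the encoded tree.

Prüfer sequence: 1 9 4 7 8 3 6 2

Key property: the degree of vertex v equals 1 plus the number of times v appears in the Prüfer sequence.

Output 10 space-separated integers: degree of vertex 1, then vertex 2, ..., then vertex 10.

p_1 = 1: count[1] becomes 1
p_2 = 9: count[9] becomes 1
p_3 = 4: count[4] becomes 1
p_4 = 7: count[7] becomes 1
p_5 = 8: count[8] becomes 1
p_6 = 3: count[3] becomes 1
p_7 = 6: count[6] becomes 1
p_8 = 2: count[2] becomes 1
Degrees (1 + count): deg[1]=1+1=2, deg[2]=1+1=2, deg[3]=1+1=2, deg[4]=1+1=2, deg[5]=1+0=1, deg[6]=1+1=2, deg[7]=1+1=2, deg[8]=1+1=2, deg[9]=1+1=2, deg[10]=1+0=1

Answer: 2 2 2 2 1 2 2 2 2 1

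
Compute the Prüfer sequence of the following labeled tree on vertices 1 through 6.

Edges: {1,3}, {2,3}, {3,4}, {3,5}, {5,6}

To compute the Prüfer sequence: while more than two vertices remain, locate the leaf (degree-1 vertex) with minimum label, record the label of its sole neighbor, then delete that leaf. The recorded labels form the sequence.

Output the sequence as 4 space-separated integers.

Answer: 3 3 3 5

Derivation:
Step 1: leaves = {1,2,4,6}. Remove smallest leaf 1, emit neighbor 3.
Step 2: leaves = {2,4,6}. Remove smallest leaf 2, emit neighbor 3.
Step 3: leaves = {4,6}. Remove smallest leaf 4, emit neighbor 3.
Step 4: leaves = {3,6}. Remove smallest leaf 3, emit neighbor 5.
Done: 2 vertices remain (5, 6). Sequence = [3 3 3 5]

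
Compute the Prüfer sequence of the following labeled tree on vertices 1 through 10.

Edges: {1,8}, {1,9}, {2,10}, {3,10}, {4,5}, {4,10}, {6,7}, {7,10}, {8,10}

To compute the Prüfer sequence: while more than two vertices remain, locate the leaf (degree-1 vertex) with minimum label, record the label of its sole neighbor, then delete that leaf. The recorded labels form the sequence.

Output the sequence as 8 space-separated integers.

Step 1: leaves = {2,3,5,6,9}. Remove smallest leaf 2, emit neighbor 10.
Step 2: leaves = {3,5,6,9}. Remove smallest leaf 3, emit neighbor 10.
Step 3: leaves = {5,6,9}. Remove smallest leaf 5, emit neighbor 4.
Step 4: leaves = {4,6,9}. Remove smallest leaf 4, emit neighbor 10.
Step 5: leaves = {6,9}. Remove smallest leaf 6, emit neighbor 7.
Step 6: leaves = {7,9}. Remove smallest leaf 7, emit neighbor 10.
Step 7: leaves = {9,10}. Remove smallest leaf 9, emit neighbor 1.
Step 8: leaves = {1,10}. Remove smallest leaf 1, emit neighbor 8.
Done: 2 vertices remain (8, 10). Sequence = [10 10 4 10 7 10 1 8]

Answer: 10 10 4 10 7 10 1 8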